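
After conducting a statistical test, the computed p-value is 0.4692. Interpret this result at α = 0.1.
Since p = 0.4692 > α = 0.1, fail to reject H₀.
There is insufficient evidence to reject the null hypothesis; the result is not statistically significant at the 0.1 level.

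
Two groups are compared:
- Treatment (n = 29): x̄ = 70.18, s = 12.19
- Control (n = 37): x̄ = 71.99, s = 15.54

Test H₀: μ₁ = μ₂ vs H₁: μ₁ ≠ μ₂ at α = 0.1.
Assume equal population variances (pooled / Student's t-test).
Student's two-sample t-test (equal variances):
H₀: μ₁ = μ₂
H₁: μ₁ ≠ μ₂
df = n₁ + n₂ - 2 = 64
Pooled variance s_p² = [(n₁-1)s₁² + (n₂-1)s₂²] / (n₁ + n₂ - 2) = [(28)(12.19²) + (36)(15.54²)] / 64 = 200.8498
SE = √(s_p²(1/n₁ + 1/n₂)) = √(200.8498 × (1/29 + 1/37)) = 3.5149
t = (x̄₁ - x̄₂) / SE = (70.18 - 71.99) / 3.5149 = -1.81 / 3.5149 = -0.515
p-value = 0.6084

Since p-value > α = 0.1, we fail to reject H₀.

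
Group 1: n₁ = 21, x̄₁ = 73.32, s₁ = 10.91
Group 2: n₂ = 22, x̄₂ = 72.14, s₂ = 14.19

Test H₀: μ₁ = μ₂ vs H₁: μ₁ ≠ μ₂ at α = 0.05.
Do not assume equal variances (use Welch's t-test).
Welch's two-sample t-test:
H₀: μ₁ = μ₂
H₁: μ₁ ≠ μ₂
s₁²/n₁ = 10.91²/21 = 5.6680,  s₂²/n₂ = 14.19²/22 = 9.1525
SE = √(s₁²/n₁ + s₂²/n₂) = √(5.6680 + 9.1525) = 3.8497
df (Welch-Satterthwaite) = (s₁²/n₁ + s₂²/n₂)² / [(s₁²/n₁)²/(n₁-1) + (s₂²/n₂)²/(n₂-1)] ≈ 39.26
t = (x̄₁ - x̄₂) / SE = (73.32 - 72.14) / 3.8497 = 1.18 / 3.8497 = 0.307
p-value = 0.7608

Since p-value > α = 0.05, we fail to reject H₀.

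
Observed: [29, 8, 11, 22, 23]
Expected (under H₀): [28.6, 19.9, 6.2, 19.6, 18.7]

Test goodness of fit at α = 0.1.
Chi-square goodness of fit test:
H₀: observed counts match expected distribution
H₁: observed counts differ from expected distribution
df = k - 1 = 4
χ² = Σ(O - E)²/E
   = (29 - 28.6)²/28.6 + (8 - 19.9)²/19.9 + (11 - 6.2)²/6.2 + (22 - 19.6)²/19.6 + (23 - 18.7)²/18.7
   = 0.006 + 7.116 + 3.716 + 0.294 + 0.989
   = 12.12
p-value = 0.0165

Since p-value < α = 0.1, we reject H₀.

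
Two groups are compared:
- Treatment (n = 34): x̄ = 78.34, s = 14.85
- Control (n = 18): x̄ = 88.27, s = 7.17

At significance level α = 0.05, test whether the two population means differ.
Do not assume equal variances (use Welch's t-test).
Welch's two-sample t-test:
H₀: μ₁ = μ₂
H₁: μ₁ ≠ μ₂
s₁²/n₁ = 14.85²/34 = 6.4860,  s₂²/n₂ = 7.17²/18 = 2.8560
SE = √(s₁²/n₁ + s₂²/n₂) = √(6.4860 + 2.8560) = 3.0565
df (Welch-Satterthwaite) = (s₁²/n₁ + s₂²/n₂)² / [(s₁²/n₁)²/(n₁-1) + (s₂²/n₂)²/(n₂-1)] ≈ 49.74
t = (x̄₁ - x̄₂) / SE = (78.34 - 88.27) / 3.0565 = -9.93 / 3.0565 = -3.249
p-value = 0.0021

Since p-value < α = 0.05, we reject H₀.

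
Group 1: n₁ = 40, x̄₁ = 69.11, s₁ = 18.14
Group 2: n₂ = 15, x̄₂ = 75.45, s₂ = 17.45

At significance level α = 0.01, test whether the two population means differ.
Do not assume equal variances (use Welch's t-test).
Welch's two-sample t-test:
H₀: μ₁ = μ₂
H₁: μ₁ ≠ μ₂
s₁²/n₁ = 18.14²/40 = 8.2265,  s₂²/n₂ = 17.45²/15 = 20.3002
SE = √(s₁²/n₁ + s₂²/n₂) = √(8.2265 + 20.3002) = 5.3410
df (Welch-Satterthwaite) = (s₁²/n₁ + s₂²/n₂)² / [(s₁²/n₁)²/(n₁-1) + (s₂²/n₂)²/(n₂-1)] ≈ 26.11
t = (x̄₁ - x̄₂) / SE = (69.11 - 75.45) / 5.3410 = -6.34 / 5.3410 = -1.187
p-value = 0.2459

Since p-value > α = 0.01, we fail to reject H₀.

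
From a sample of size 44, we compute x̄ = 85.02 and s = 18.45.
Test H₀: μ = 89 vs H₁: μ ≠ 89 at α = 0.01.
One-sample t-test:
H₀: μ = 89
H₁: μ ≠ 89
df = n - 1 = 43
t = (x̄ - μ₀) / (s/√n) = (85.02 - 89) / (18.45/√44) = -1.431
p-value = 0.1597

Since p-value > α = 0.01, we fail to reject H₀.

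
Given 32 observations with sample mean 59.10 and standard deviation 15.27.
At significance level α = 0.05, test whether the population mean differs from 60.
One-sample t-test:
H₀: μ = 60
H₁: μ ≠ 60
df = n - 1 = 31
t = (x̄ - μ₀) / (s/√n) = (59.10 - 60) / (15.27/√32) = -0.333
p-value = 0.7411

Since p-value > α = 0.05, we fail to reject H₀.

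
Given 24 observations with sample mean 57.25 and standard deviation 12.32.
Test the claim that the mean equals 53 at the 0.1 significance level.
One-sample t-test:
H₀: μ = 53
H₁: μ ≠ 53
df = n - 1 = 23
t = (x̄ - μ₀) / (s/√n) = (57.25 - 53) / (12.32/√24) = 1.690
p-value = 0.1045

Since p-value > α = 0.1, we fail to reject H₀.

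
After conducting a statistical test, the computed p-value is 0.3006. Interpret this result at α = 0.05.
Since p = 0.3006 > α = 0.05, fail to reject H₀.
There is insufficient evidence to reject the null hypothesis; the result is not statistically significant at the 0.05 level.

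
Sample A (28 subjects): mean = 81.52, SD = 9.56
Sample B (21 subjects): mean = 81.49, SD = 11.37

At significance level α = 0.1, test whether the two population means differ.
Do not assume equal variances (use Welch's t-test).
Welch's two-sample t-test:
H₀: μ₁ = μ₂
H₁: μ₁ ≠ μ₂
s₁²/n₁ = 9.56²/28 = 3.2641,  s₂²/n₂ = 11.37²/21 = 6.1560
SE = √(s₁²/n₁ + s₂²/n₂) = √(3.2641 + 6.1560) = 3.0692
df (Welch-Satterthwaite) = (s₁²/n₁ + s₂²/n₂)² / [(s₁²/n₁)²/(n₁-1) + (s₂²/n₂)²/(n₂-1)] ≈ 38.76
t = (x̄₁ - x̄₂) / SE = (81.52 - 81.49) / 3.0692 = 0.03 / 3.0692 = 0.010
p-value = 0.9923

Since p-value > α = 0.1, we fail to reject H₀.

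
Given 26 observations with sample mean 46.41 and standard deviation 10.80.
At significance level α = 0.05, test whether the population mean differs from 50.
One-sample t-test:
H₀: μ = 50
H₁: μ ≠ 50
df = n - 1 = 25
t = (x̄ - μ₀) / (s/√n) = (46.41 - 50) / (10.80/√26) = -1.695
p-value = 0.1025

Since p-value > α = 0.05, we fail to reject H₀.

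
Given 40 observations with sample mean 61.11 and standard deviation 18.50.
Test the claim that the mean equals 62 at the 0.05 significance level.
One-sample t-test:
H₀: μ = 62
H₁: μ ≠ 62
df = n - 1 = 39
t = (x̄ - μ₀) / (s/√n) = (61.11 - 62) / (18.50/√40) = -0.304
p-value = 0.7625

Since p-value > α = 0.05, we fail to reject H₀.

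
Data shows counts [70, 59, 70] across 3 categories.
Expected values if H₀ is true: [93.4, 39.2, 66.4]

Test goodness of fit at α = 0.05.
Chi-square goodness of fit test:
H₀: observed counts match expected distribution
H₁: observed counts differ from expected distribution
df = k - 1 = 2
χ² = Σ(O - E)²/E
   = (70 - 93.4)²/93.4 + (59 - 39.2)²/39.2 + (70 - 66.4)²/66.4
   = 5.863 + 10.001 + 0.195
   = 16.06
p-value = 0.0003

Since p-value < α = 0.05, we reject H₀.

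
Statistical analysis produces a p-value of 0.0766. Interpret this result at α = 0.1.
Since p = 0.0766 < α = 0.1, reject H₀.
There is sufficient evidence to reject the null hypothesis; the result is statistically significant at the 0.1 level.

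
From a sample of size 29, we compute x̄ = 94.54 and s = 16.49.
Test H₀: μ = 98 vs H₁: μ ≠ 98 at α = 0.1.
One-sample t-test:
H₀: μ = 98
H₁: μ ≠ 98
df = n - 1 = 28
t = (x̄ - μ₀) / (s/√n) = (94.54 - 98) / (16.49/√29) = -1.130
p-value = 0.2681

Since p-value > α = 0.1, we fail to reject H₀.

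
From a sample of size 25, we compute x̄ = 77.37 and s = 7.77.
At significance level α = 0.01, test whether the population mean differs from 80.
One-sample t-test:
H₀: μ = 80
H₁: μ ≠ 80
df = n - 1 = 24
t = (x̄ - μ₀) / (s/√n) = (77.37 - 80) / (7.77/√25) = -1.692
p-value = 0.1035

Since p-value > α = 0.01, we fail to reject H₀.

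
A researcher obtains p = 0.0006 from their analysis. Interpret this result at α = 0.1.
Since p = 0.0006 < α = 0.1, reject H₀.
There is sufficient evidence to reject the null hypothesis; the result is statistically significant at the 0.1 level.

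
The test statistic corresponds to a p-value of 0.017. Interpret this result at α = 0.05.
Since p = 0.017 < α = 0.05, reject H₀.
There is sufficient evidence to reject the null hypothesis; the result is statistically significant at the 0.05 level.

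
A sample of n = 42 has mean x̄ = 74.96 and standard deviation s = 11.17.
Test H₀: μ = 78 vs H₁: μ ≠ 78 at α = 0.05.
One-sample t-test:
H₀: μ = 78
H₁: μ ≠ 78
df = n - 1 = 41
t = (x̄ - μ₀) / (s/√n) = (74.96 - 78) / (11.17/√42) = -1.764
p-value = 0.0852

Since p-value > α = 0.05, we fail to reject H₀.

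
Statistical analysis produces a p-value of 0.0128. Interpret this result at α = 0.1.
Since p = 0.0128 < α = 0.1, reject H₀.
There is sufficient evidence to reject the null hypothesis; the result is statistically significant at the 0.1 level.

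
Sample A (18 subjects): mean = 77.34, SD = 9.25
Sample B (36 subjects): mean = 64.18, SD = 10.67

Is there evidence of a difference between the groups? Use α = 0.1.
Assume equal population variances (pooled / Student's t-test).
Student's two-sample t-test (equal variances):
H₀: μ₁ = μ₂
H₁: μ₁ ≠ μ₂
df = n₁ + n₂ - 2 = 52
Pooled variance s_p² = [(n₁-1)s₁² + (n₂-1)s₂²] / (n₁ + n₂ - 2) = [(17)(9.25²) + (35)(10.67²)] / 52 = 104.6014
SE = √(s_p²(1/n₁ + 1/n₂)) = √(104.6014 × (1/18 + 1/36)) = 2.9524
t = (x̄₁ - x̄₂) / SE = (77.34 - 64.18) / 2.9524 = 13.16 / 2.9524 = 4.457
p-value < 0.0001

Since p-value < α = 0.1, we reject H₀.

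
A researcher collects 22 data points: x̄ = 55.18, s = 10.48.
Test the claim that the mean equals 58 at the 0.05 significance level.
One-sample t-test:
H₀: μ = 58
H₁: μ ≠ 58
df = n - 1 = 21
t = (x̄ - μ₀) / (s/√n) = (55.18 - 58) / (10.48/√22) = -1.262
p-value = 0.2207

Since p-value > α = 0.05, we fail to reject H₀.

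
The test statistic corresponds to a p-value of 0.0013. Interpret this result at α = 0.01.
Since p = 0.0013 < α = 0.01, reject H₀.
There is sufficient evidence to reject the null hypothesis; the result is statistically significant at the 0.01 level.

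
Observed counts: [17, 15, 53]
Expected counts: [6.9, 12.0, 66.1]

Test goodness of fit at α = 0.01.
Chi-square goodness of fit test:
H₀: observed counts match expected distribution
H₁: observed counts differ from expected distribution
df = k - 1 = 2
χ² = Σ(O - E)²/E
   = (17 - 6.9)²/6.9 + (15 - 12.0)²/12.0 + (53 - 66.1)²/66.1
   = 14.784 + 0.750 + 2.596
   = 18.13
p-value = 0.0001

Since p-value < α = 0.01, we reject H₀.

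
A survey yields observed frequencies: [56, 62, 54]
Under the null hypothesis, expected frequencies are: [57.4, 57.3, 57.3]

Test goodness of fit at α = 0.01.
Chi-square goodness of fit test:
H₀: observed counts match expected distribution
H₁: observed counts differ from expected distribution
df = k - 1 = 2
χ² = Σ(O - E)²/E
   = (56 - 57.4)²/57.4 + (62 - 57.3)²/57.3 + (54 - 57.3)²/57.3
   = 0.034 + 0.386 + 0.190
   = 0.61
p-value = 0.7372

Since p-value > α = 0.01, we fail to reject H₀.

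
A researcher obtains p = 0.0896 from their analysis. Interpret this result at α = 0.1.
Since p = 0.0896 < α = 0.1, reject H₀.
There is sufficient evidence to reject the null hypothesis; the result is statistically significant at the 0.1 level.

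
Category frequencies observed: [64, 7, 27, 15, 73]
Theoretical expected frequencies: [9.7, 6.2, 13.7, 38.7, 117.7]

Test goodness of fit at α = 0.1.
Chi-square goodness of fit test:
H₀: observed counts match expected distribution
H₁: observed counts differ from expected distribution
df = k - 1 = 4
χ² = Σ(O - E)²/E
   = (64 - 9.7)²/9.7 + (7 - 6.2)²/6.2 + (27 - 13.7)²/13.7 + (15 - 38.7)²/38.7 + (73 - 117.7)²/117.7
   = 303.968 + 0.103 + 12.912 + 14.514 + 16.976
   = 348.47
p-value < 0.0001

Since p-value < α = 0.1, we reject H₀.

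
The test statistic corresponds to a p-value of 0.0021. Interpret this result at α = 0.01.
Since p = 0.0021 < α = 0.01, reject H₀.
There is sufficient evidence to reject the null hypothesis; the result is statistically significant at the 0.01 level.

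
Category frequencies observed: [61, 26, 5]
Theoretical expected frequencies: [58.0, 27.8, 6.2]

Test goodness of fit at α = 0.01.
Chi-square goodness of fit test:
H₀: observed counts match expected distribution
H₁: observed counts differ from expected distribution
df = k - 1 = 2
χ² = Σ(O - E)²/E
   = (61 - 58.0)²/58.0 + (26 - 27.8)²/27.8 + (5 - 6.2)²/6.2
   = 0.155 + 0.117 + 0.232
   = 0.50
p-value = 0.7773

Since p-value > α = 0.01, we fail to reject H₀.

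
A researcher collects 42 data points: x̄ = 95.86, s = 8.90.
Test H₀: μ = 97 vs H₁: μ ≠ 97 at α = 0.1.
One-sample t-test:
H₀: μ = 97
H₁: μ ≠ 97
df = n - 1 = 41
t = (x̄ - μ₀) / (s/√n) = (95.86 - 97) / (8.90/√42) = -0.830
p-value = 0.4113

Since p-value > α = 0.1, we fail to reject H₀.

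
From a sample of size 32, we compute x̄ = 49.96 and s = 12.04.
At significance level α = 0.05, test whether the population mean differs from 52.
One-sample t-test:
H₀: μ = 52
H₁: μ ≠ 52
df = n - 1 = 31
t = (x̄ - μ₀) / (s/√n) = (49.96 - 52) / (12.04/√32) = -0.958
p-value = 0.3452

Since p-value > α = 0.05, we fail to reject H₀.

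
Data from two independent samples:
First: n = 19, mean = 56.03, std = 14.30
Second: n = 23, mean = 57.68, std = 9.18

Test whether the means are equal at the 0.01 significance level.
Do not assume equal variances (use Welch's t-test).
Welch's two-sample t-test:
H₀: μ₁ = μ₂
H₁: μ₁ ≠ μ₂
s₁²/n₁ = 14.30²/19 = 10.7626,  s₂²/n₂ = 9.18²/23 = 3.6640
SE = √(s₁²/n₁ + s₂²/n₂) = √(10.7626 + 3.6640) = 3.7982
df (Welch-Satterthwaite) = (s₁²/n₁ + s₂²/n₂)² / [(s₁²/n₁)²/(n₁-1) + (s₂²/n₂)²/(n₂-1)] ≈ 29.54
t = (x̄₁ - x̄₂) / SE = (56.03 - 57.68) / 3.7982 = -1.65 / 3.7982 = -0.434
p-value = 0.6671

Since p-value > α = 0.01, we fail to reject H₀.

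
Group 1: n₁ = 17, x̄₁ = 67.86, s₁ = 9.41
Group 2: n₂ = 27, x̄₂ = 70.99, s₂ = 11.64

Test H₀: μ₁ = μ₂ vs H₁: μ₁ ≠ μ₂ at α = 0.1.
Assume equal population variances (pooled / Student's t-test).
Student's two-sample t-test (equal variances):
H₀: μ₁ = μ₂
H₁: μ₁ ≠ μ₂
df = n₁ + n₂ - 2 = 42
Pooled variance s_p² = [(n₁-1)s₁² + (n₂-1)s₂²] / (n₁ + n₂ - 2) = [(16)(9.41²) + (26)(11.64²)] / 42 = 117.6071
SE = √(s_p²(1/n₁ + 1/n₂)) = √(117.6071 × (1/17 + 1/27)) = 3.3577
t = (x̄₁ - x̄₂) / SE = (67.86 - 70.99) / 3.3577 = -3.13 / 3.3577 = -0.932
p-value = 0.3566

Since p-value > α = 0.1, we fail to reject H₀.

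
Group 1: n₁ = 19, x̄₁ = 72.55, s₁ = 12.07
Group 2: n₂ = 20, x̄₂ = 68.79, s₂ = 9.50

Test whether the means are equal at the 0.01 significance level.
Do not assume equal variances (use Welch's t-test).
Welch's two-sample t-test:
H₀: μ₁ = μ₂
H₁: μ₁ ≠ μ₂
s₁²/n₁ = 12.07²/19 = 7.6676,  s₂²/n₂ = 9.50²/20 = 4.5125
SE = √(s₁²/n₁ + s₂²/n₂) = √(7.6676 + 4.5125) = 3.4900
df (Welch-Satterthwaite) = (s₁²/n₁ + s₂²/n₂)² / [(s₁²/n₁)²/(n₁-1) + (s₂²/n₂)²/(n₂-1)] ≈ 34.20
t = (x̄₁ - x̄₂) / SE = (72.55 - 68.79) / 3.4900 = 3.76 / 3.4900 = 1.077
p-value = 0.2889

Since p-value > α = 0.01, we fail to reject H₀.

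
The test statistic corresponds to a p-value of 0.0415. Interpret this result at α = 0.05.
Since p = 0.0415 < α = 0.05, reject H₀.
There is sufficient evidence to reject the null hypothesis; the result is statistically significant at the 0.05 level.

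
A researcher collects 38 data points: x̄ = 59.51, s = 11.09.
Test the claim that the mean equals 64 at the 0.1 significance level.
One-sample t-test:
H₀: μ = 64
H₁: μ ≠ 64
df = n - 1 = 37
t = (x̄ - μ₀) / (s/√n) = (59.51 - 64) / (11.09/√38) = -2.496
p-value = 0.0172

Since p-value < α = 0.1, we reject H₀.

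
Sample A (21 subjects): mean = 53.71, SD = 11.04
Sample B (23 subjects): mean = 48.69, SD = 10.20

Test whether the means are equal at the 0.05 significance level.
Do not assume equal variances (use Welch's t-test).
Welch's two-sample t-test:
H₀: μ₁ = μ₂
H₁: μ₁ ≠ μ₂
s₁²/n₁ = 11.04²/21 = 5.8039,  s₂²/n₂ = 10.20²/23 = 4.5235
SE = √(s₁²/n₁ + s₂²/n₂) = √(5.8039 + 4.5235) = 3.2136
df (Welch-Satterthwaite) = (s₁²/n₁ + s₂²/n₂)² / [(s₁²/n₁)²/(n₁-1) + (s₂²/n₂)²/(n₂-1)] ≈ 40.80
t = (x̄₁ - x̄₂) / SE = (53.71 - 48.69) / 3.2136 = 5.02 / 3.2136 = 1.562
p-value = 0.1260

Since p-value > α = 0.05, we fail to reject H₀.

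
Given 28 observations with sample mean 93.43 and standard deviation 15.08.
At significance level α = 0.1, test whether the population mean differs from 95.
One-sample t-test:
H₀: μ = 95
H₁: μ ≠ 95
df = n - 1 = 27
t = (x̄ - μ₀) / (s/√n) = (93.43 - 95) / (15.08/√28) = -0.551
p-value = 0.5862

Since p-value > α = 0.1, we fail to reject H₀.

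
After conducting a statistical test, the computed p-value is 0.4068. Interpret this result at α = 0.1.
Since p = 0.4068 > α = 0.1, fail to reject H₀.
There is insufficient evidence to reject the null hypothesis; the result is not statistically significant at the 0.1 level.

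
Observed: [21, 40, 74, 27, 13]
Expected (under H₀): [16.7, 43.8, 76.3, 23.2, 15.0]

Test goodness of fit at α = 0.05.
Chi-square goodness of fit test:
H₀: observed counts match expected distribution
H₁: observed counts differ from expected distribution
df = k - 1 = 4
χ² = Σ(O - E)²/E
   = (21 - 16.7)²/16.7 + (40 - 43.8)²/43.8 + (74 - 76.3)²/76.3 + (27 - 23.2)²/23.2 + (13 - 15.0)²/15.0
   = 1.107 + 0.330 + 0.069 + 0.622 + 0.267
   = 2.40
p-value = 0.6635

Since p-value > α = 0.05, we fail to reject H₀.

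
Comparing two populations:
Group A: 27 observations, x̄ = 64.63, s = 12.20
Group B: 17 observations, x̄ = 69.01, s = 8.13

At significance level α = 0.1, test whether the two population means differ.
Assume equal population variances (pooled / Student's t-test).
Student's two-sample t-test (equal variances):
H₀: μ₁ = μ₂
H₁: μ₁ ≠ μ₂
df = n₁ + n₂ - 2 = 42
Pooled variance s_p² = [(n₁-1)s₁² + (n₂-1)s₂²] / (n₁ + n₂ - 2) = [(26)(12.20²) + (16)(8.13²)] / 42 = 117.3188
SE = √(s_p²(1/n₁ + 1/n₂)) = √(117.3188 × (1/27 + 1/17)) = 3.3535
t = (x̄₁ - x̄₂) / SE = (64.63 - 69.01) / 3.3535 = -4.38 / 3.3535 = -1.306
p-value = 0.1986

Since p-value > α = 0.1, we fail to reject H₀.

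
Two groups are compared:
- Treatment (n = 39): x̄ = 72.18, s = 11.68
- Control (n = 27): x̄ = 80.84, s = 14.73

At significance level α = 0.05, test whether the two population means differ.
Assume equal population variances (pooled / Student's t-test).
Student's two-sample t-test (equal variances):
H₀: μ₁ = μ₂
H₁: μ₁ ≠ μ₂
df = n₁ + n₂ - 2 = 64
Pooled variance s_p² = [(n₁-1)s₁² + (n₂-1)s₂²] / (n₁ + n₂ - 2) = [(38)(11.68²) + (26)(14.73²)] / 64 = 169.1460
SE = √(s_p²(1/n₁ + 1/n₂)) = √(169.1460 × (1/39 + 1/27)) = 3.2560
t = (x̄₁ - x̄₂) / SE = (72.18 - 80.84) / 3.2560 = -8.66 / 3.2560 = -2.660
p-value = 0.0099

Since p-value < α = 0.05, we reject H₀.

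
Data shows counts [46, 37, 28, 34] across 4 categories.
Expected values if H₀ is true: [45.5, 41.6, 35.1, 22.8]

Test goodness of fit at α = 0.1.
Chi-square goodness of fit test:
H₀: observed counts match expected distribution
H₁: observed counts differ from expected distribution
df = k - 1 = 3
χ² = Σ(O - E)²/E
   = (46 - 45.5)²/45.5 + (37 - 41.6)²/41.6 + (28 - 35.1)²/35.1 + (34 - 22.8)²/22.8
   = 0.005 + 0.509 + 1.436 + 5.502
   = 7.45
p-value = 0.0588

Since p-value < α = 0.1, we reject H₀.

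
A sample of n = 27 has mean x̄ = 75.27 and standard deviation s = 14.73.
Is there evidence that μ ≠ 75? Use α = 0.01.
One-sample t-test:
H₀: μ = 75
H₁: μ ≠ 75
df = n - 1 = 26
t = (x̄ - μ₀) / (s/√n) = (75.27 - 75) / (14.73/√27) = 0.095
p-value = 0.9249

Since p-value > α = 0.01, we fail to reject H₀.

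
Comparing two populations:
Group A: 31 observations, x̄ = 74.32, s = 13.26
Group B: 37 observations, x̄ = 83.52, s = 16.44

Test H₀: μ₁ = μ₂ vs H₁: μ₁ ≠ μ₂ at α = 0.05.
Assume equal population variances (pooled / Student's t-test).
Student's two-sample t-test (equal variances):
H₀: μ₁ = μ₂
H₁: μ₁ ≠ μ₂
df = n₁ + n₂ - 2 = 66
Pooled variance s_p² = [(n₁-1)s₁² + (n₂-1)s₂²] / (n₁ + n₂ - 2) = [(30)(13.26²) + (36)(16.44²)] / 66 = 227.3436
SE = √(s_p²(1/n₁ + 1/n₂)) = √(227.3436 × (1/31 + 1/37)) = 3.6713
t = (x̄₁ - x̄₂) / SE = (74.32 - 83.52) / 3.6713 = -9.20 / 3.6713 = -2.506
p-value = 0.0147

Since p-value < α = 0.05, we reject H₀.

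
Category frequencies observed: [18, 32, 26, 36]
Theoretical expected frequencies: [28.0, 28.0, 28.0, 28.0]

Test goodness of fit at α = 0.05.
Chi-square goodness of fit test:
H₀: observed counts match expected distribution
H₁: observed counts differ from expected distribution
df = k - 1 = 3
χ² = Σ(O - E)²/E
   = (18 - 28.0)²/28.0 + (32 - 28.0)²/28.0 + (26 - 28.0)²/28.0 + (36 - 28.0)²/28.0
   = 3.571 + 0.571 + 0.143 + 2.286
   = 6.57
p-value = 0.0869

Since p-value > α = 0.05, we fail to reject H₀.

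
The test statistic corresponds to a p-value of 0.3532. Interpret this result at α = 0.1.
Since p = 0.3532 > α = 0.1, fail to reject H₀.
There is insufficient evidence to reject the null hypothesis; the result is not statistically significant at the 0.1 level.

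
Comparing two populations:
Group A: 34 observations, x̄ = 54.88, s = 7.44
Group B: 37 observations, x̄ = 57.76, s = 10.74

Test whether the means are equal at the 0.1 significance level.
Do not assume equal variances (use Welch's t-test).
Welch's two-sample t-test:
H₀: μ₁ = μ₂
H₁: μ₁ ≠ μ₂
s₁²/n₁ = 7.44²/34 = 1.6280,  s₂²/n₂ = 10.74²/37 = 3.1175
SE = √(s₁²/n₁ + s₂²/n₂) = √(1.6280 + 3.1175) = 2.1784
df (Welch-Satterthwaite) = (s₁²/n₁ + s₂²/n₂)² / [(s₁²/n₁)²/(n₁-1) + (s₂²/n₂)²/(n₂-1)] ≈ 64.29
t = (x̄₁ - x̄₂) / SE = (54.88 - 57.76) / 2.1784 = -2.88 / 2.1784 = -1.322
p-value = 0.1908

Since p-value > α = 0.1, we fail to reject H₀.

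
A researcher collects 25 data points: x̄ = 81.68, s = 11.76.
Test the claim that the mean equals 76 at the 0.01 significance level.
One-sample t-test:
H₀: μ = 76
H₁: μ ≠ 76
df = n - 1 = 24
t = (x̄ - μ₀) / (s/√n) = (81.68 - 76) / (11.76/√25) = 2.415
p-value = 0.0237

Since p-value > α = 0.01, we fail to reject H₀.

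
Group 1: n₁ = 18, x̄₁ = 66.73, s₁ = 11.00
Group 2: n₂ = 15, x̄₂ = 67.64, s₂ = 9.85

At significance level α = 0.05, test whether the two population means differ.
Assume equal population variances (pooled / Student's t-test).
Student's two-sample t-test (equal variances):
H₀: μ₁ = μ₂
H₁: μ₁ ≠ μ₂
df = n₁ + n₂ - 2 = 31
Pooled variance s_p² = [(n₁-1)s₁² + (n₂-1)s₂²] / (n₁ + n₂ - 2) = [(17)(11.00²) + (14)(9.85²)] / 31 = 110.1715
SE = √(s_p²(1/n₁ + 1/n₂)) = √(110.1715 × (1/18 + 1/15)) = 3.6695
t = (x̄₁ - x̄₂) / SE = (66.73 - 67.64) / 3.6695 = -0.91 / 3.6695 = -0.248
p-value = 0.8058

Since p-value > α = 0.05, we fail to reject H₀.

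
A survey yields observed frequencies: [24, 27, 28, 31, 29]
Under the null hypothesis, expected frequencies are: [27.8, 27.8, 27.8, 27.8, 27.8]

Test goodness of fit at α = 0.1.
Chi-square goodness of fit test:
H₀: observed counts match expected distribution
H₁: observed counts differ from expected distribution
df = k - 1 = 4
χ² = Σ(O - E)²/E
   = (24 - 27.8)²/27.8 + (27 - 27.8)²/27.8 + (28 - 27.8)²/27.8 + (31 - 27.8)²/27.8 + (29 - 27.8)²/27.8
   = 0.519 + 0.023 + 0.001 + 0.368 + 0.052
   = 0.96
p-value = 0.9152

Since p-value > α = 0.1, we fail to reject H₀.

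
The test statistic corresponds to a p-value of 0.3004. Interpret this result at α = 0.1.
Since p = 0.3004 > α = 0.1, fail to reject H₀.
There is insufficient evidence to reject the null hypothesis; the result is not statistically significant at the 0.1 level.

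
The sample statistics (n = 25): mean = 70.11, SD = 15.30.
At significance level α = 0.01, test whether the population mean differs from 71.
One-sample t-test:
H₀: μ = 71
H₁: μ ≠ 71
df = n - 1 = 24
t = (x̄ - μ₀) / (s/√n) = (70.11 - 71) / (15.30/√25) = -0.291
p-value = 0.7737

Since p-value > α = 0.01, we fail to reject H₀.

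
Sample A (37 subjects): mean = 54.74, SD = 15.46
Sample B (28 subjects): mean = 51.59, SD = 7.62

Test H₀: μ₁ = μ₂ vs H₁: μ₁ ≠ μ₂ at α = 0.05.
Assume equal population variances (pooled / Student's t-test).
Student's two-sample t-test (equal variances):
H₀: μ₁ = μ₂
H₁: μ₁ ≠ μ₂
df = n₁ + n₂ - 2 = 63
Pooled variance s_p² = [(n₁-1)s₁² + (n₂-1)s₂²] / (n₁ + n₂ - 2) = [(36)(15.46²) + (27)(7.62²)] / 63 = 161.4628
SE = √(s_p²(1/n₁ + 1/n₂)) = √(161.4628 × (1/37 + 1/28)) = 3.1828
t = (x̄₁ - x̄₂) / SE = (54.74 - 51.59) / 3.1828 = 3.15 / 3.1828 = 0.990
p-value = 0.3261

Since p-value > α = 0.05, we fail to reject H₀.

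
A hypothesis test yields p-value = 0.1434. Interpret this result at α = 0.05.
Since p = 0.1434 > α = 0.05, fail to reject H₀.
There is insufficient evidence to reject the null hypothesis; the result is not statistically significant at the 0.05 level.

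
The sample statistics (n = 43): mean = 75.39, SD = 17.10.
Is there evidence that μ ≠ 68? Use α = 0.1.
One-sample t-test:
H₀: μ = 68
H₁: μ ≠ 68
df = n - 1 = 42
t = (x̄ - μ₀) / (s/√n) = (75.39 - 68) / (17.10/√43) = 2.834
p-value = 0.0070

Since p-value < α = 0.1, we reject H₀.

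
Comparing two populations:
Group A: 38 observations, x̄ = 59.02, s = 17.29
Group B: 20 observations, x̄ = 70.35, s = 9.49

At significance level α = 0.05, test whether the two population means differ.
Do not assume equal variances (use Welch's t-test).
Welch's two-sample t-test:
H₀: μ₁ = μ₂
H₁: μ₁ ≠ μ₂
s₁²/n₁ = 17.29²/38 = 7.8670,  s₂²/n₂ = 9.49²/20 = 4.5030
SE = √(s₁²/n₁ + s₂²/n₂) = √(7.8670 + 4.5030) = 3.5171
df (Welch-Satterthwaite) = (s₁²/n₁ + s₂²/n₂)² / [(s₁²/n₁)²/(n₁-1) + (s₂²/n₂)²/(n₂-1)] ≈ 55.85
t = (x̄₁ - x̄₂) / SE = (59.02 - 70.35) / 3.5171 = -11.33 / 3.5171 = -3.221
p-value = 0.0021

Since p-value < α = 0.05, we reject H₀.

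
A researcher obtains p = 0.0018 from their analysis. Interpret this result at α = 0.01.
Since p = 0.0018 < α = 0.01, reject H₀.
There is sufficient evidence to reject the null hypothesis; the result is statistically significant at the 0.01 level.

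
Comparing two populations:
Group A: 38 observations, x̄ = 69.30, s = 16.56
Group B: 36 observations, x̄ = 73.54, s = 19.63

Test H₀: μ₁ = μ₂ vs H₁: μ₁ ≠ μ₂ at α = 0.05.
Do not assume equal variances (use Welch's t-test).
Welch's two-sample t-test:
H₀: μ₁ = μ₂
H₁: μ₁ ≠ μ₂
s₁²/n₁ = 16.56²/38 = 7.2167,  s₂²/n₂ = 19.63²/36 = 10.7038
SE = √(s₁²/n₁ + s₂²/n₂) = √(7.2167 + 10.7038) = 4.2333
df (Welch-Satterthwaite) = (s₁²/n₁ + s₂²/n₂)² / [(s₁²/n₁)²/(n₁-1) + (s₂²/n₂)²/(n₂-1)] ≈ 68.61
t = (x̄₁ - x̄₂) / SE = (69.30 - 73.54) / 4.2333 = -4.24 / 4.2333 = -1.002
p-value = 0.3201

Since p-value > α = 0.05, we fail to reject H₀.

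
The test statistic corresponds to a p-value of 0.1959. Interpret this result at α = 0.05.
Since p = 0.1959 > α = 0.05, fail to reject H₀.
There is insufficient evidence to reject the null hypothesis; the result is not statistically significant at the 0.05 level.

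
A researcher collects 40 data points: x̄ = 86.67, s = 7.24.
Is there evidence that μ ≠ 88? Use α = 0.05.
One-sample t-test:
H₀: μ = 88
H₁: μ ≠ 88
df = n - 1 = 39
t = (x̄ - μ₀) / (s/√n) = (86.67 - 88) / (7.24/√40) = -1.162
p-value = 0.2524

Since p-value > α = 0.05, we fail to reject H₀.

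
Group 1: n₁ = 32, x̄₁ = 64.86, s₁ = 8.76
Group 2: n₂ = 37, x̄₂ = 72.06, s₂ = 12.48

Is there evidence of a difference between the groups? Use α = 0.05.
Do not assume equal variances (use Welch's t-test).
Welch's two-sample t-test:
H₀: μ₁ = μ₂
H₁: μ₁ ≠ μ₂
s₁²/n₁ = 8.76²/32 = 2.3981,  s₂²/n₂ = 12.48²/37 = 4.2095
SE = √(s₁²/n₁ + s₂²/n₂) = √(2.3981 + 4.2095) = 2.5705
df (Welch-Satterthwaite) = (s₁²/n₁ + s₂²/n₂)² / [(s₁²/n₁)²/(n₁-1) + (s₂²/n₂)²/(n₂-1)] ≈ 64.42
t = (x̄₁ - x̄₂) / SE = (64.86 - 72.06) / 2.5705 = -7.20 / 2.5705 = -2.801
p-value = 0.0067

Since p-value < α = 0.05, we reject H₀.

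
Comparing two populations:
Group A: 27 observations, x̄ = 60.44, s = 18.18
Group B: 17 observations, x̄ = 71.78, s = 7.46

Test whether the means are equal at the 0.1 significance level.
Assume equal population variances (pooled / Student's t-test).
Student's two-sample t-test (equal variances):
H₀: μ₁ = μ₂
H₁: μ₁ ≠ μ₂
df = n₁ + n₂ - 2 = 42
Pooled variance s_p² = [(n₁-1)s₁² + (n₂-1)s₂²] / (n₁ + n₂ - 2) = [(26)(18.18²) + (16)(7.46²)] / 42 = 225.8035
SE = √(s_p²(1/n₁ + 1/n₂)) = √(225.8035 × (1/27 + 1/17)) = 4.6525
t = (x̄₁ - x̄₂) / SE = (60.44 - 71.78) / 4.6525 = -11.34 / 4.6525 = -2.437
p-value = 0.0191

Since p-value < α = 0.1, we reject H₀.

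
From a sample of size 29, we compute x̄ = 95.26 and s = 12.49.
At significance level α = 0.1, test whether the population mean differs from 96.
One-sample t-test:
H₀: μ = 96
H₁: μ ≠ 96
df = n - 1 = 28
t = (x̄ - μ₀) / (s/√n) = (95.26 - 96) / (12.49/√29) = -0.319
p-value = 0.7521

Since p-value > α = 0.1, we fail to reject H₀.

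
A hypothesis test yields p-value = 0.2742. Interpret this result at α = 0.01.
Since p = 0.2742 > α = 0.01, fail to reject H₀.
There is insufficient evidence to reject the null hypothesis; the result is not statistically significant at the 0.01 level.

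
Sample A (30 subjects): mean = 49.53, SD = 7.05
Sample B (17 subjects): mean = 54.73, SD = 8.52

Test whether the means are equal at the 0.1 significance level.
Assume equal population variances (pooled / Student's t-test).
Student's two-sample t-test (equal variances):
H₀: μ₁ = μ₂
H₁: μ₁ ≠ μ₂
df = n₁ + n₂ - 2 = 45
Pooled variance s_p² = [(n₁-1)s₁² + (n₂-1)s₂²] / (n₁ + n₂ - 2) = [(29)(7.05²) + (16)(8.52²)] / 45 = 57.8404
SE = √(s_p²(1/n₁ + 1/n₂)) = √(57.8404 × (1/30 + 1/17)) = 2.3088
t = (x̄₁ - x̄₂) / SE = (49.53 - 54.73) / 2.3088 = -5.20 / 2.3088 = -2.252
p-value = 0.0292

Since p-value < α = 0.1, we reject H₀.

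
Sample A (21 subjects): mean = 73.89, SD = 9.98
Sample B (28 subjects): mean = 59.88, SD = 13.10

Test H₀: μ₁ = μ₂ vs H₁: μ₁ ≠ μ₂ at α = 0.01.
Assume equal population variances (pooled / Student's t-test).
Student's two-sample t-test (equal variances):
H₀: μ₁ = μ₂
H₁: μ₁ ≠ μ₂
df = n₁ + n₂ - 2 = 47
Pooled variance s_p² = [(n₁-1)s₁² + (n₂-1)s₂²] / (n₁ + n₂ - 2) = [(20)(9.98²) + (27)(13.10²)] / 47 = 140.9676
SE = √(s_p²(1/n₁ + 1/n₂)) = √(140.9676 × (1/21 + 1/28)) = 3.4274
t = (x̄₁ - x̄₂) / SE = (73.89 - 59.88) / 3.4274 = 14.01 / 3.4274 = 4.088
p-value = 0.0002

Since p-value < α = 0.01, we reject H₀.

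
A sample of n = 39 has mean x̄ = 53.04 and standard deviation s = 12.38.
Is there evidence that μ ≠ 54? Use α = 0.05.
One-sample t-test:
H₀: μ = 54
H₁: μ ≠ 54
df = n - 1 = 38
t = (x̄ - μ₀) / (s/√n) = (53.04 - 54) / (12.38/√39) = -0.484
p-value = 0.6310

Since p-value > α = 0.05, we fail to reject H₀.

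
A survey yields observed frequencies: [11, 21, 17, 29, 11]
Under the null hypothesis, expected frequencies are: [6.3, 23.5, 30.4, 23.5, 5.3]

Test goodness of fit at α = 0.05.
Chi-square goodness of fit test:
H₀: observed counts match expected distribution
H₁: observed counts differ from expected distribution
df = k - 1 = 4
χ² = Σ(O - E)²/E
   = (11 - 6.3)²/6.3 + (21 - 23.5)²/23.5 + (17 - 30.4)²/30.4 + (29 - 23.5)²/23.5 + (11 - 5.3)²/5.3
   = 3.506 + 0.266 + 5.907 + 1.287 + 6.130
   = 17.10
p-value = 0.0019

Since p-value < α = 0.05, we reject H₀.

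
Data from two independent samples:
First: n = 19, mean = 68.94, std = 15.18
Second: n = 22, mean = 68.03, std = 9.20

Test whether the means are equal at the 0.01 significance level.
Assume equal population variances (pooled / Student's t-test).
Student's two-sample t-test (equal variances):
H₀: μ₁ = μ₂
H₁: μ₁ ≠ μ₂
df = n₁ + n₂ - 2 = 39
Pooled variance s_p² = [(n₁-1)s₁² + (n₂-1)s₂²] / (n₁ + n₂ - 2) = [(18)(15.18²) + (21)(9.20²)] / 39 = 151.9288
SE = √(s_p²(1/n₁ + 1/n₂)) = √(151.9288 × (1/19 + 1/22)) = 3.8603
t = (x̄₁ - x̄₂) / SE = (68.94 - 68.03) / 3.8603 = 0.91 / 3.8603 = 0.236
p-value = 0.8149

Since p-value > α = 0.01, we fail to reject H₀.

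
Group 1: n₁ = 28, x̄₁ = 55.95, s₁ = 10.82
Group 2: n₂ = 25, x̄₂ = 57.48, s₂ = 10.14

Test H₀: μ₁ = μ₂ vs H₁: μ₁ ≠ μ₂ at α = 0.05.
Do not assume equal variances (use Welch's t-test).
Welch's two-sample t-test:
H₀: μ₁ = μ₂
H₁: μ₁ ≠ μ₂
s₁²/n₁ = 10.82²/28 = 4.1812,  s₂²/n₂ = 10.14²/25 = 4.1128
SE = √(s₁²/n₁ + s₂²/n₂) = √(4.1812 + 4.1128) = 2.8799
df (Welch-Satterthwaite) = (s₁²/n₁ + s₂²/n₂)² / [(s₁²/n₁)²/(n₁-1) + (s₂²/n₂)²/(n₂-1)] ≈ 50.87
t = (x̄₁ - x̄₂) / SE = (55.95 - 57.48) / 2.8799 = -1.53 / 2.8799 = -0.531
p-value = 0.5975

Since p-value > α = 0.05, we fail to reject H₀.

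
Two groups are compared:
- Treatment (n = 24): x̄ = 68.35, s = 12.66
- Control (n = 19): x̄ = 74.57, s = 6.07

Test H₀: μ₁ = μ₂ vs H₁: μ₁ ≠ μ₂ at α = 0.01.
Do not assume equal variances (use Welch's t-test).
Welch's two-sample t-test:
H₀: μ₁ = μ₂
H₁: μ₁ ≠ μ₂
s₁²/n₁ = 12.66²/24 = 6.6781,  s₂²/n₂ = 6.07²/19 = 1.9392
SE = √(s₁²/n₁ + s₂²/n₂) = √(6.6781 + 1.9392) = 2.9355
df (Welch-Satterthwaite) = (s₁²/n₁ + s₂²/n₂)² / [(s₁²/n₁)²/(n₁-1) + (s₂²/n₂)²/(n₂-1)] ≈ 34.57
t = (x̄₁ - x̄₂) / SE = (68.35 - 74.57) / 2.9355 = -6.22 / 2.9355 = -2.119
p-value = 0.0414

Since p-value > α = 0.01, we fail to reject H₀.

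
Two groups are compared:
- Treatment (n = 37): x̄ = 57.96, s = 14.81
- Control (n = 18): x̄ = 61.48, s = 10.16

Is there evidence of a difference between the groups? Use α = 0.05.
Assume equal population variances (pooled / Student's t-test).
Student's two-sample t-test (equal variances):
H₀: μ₁ = μ₂
H₁: μ₁ ≠ μ₂
df = n₁ + n₂ - 2 = 53
Pooled variance s_p² = [(n₁-1)s₁² + (n₂-1)s₂²] / (n₁ + n₂ - 2) = [(36)(14.81²) + (17)(10.16²)] / 53 = 182.0931
SE = √(s_p²(1/n₁ + 1/n₂)) = √(182.0931 × (1/37 + 1/18)) = 3.8778
t = (x̄₁ - x̄₂) / SE = (57.96 - 61.48) / 3.8778 = -3.52 / 3.8778 = -0.908
p-value = 0.3681

Since p-value > α = 0.05, we fail to reject H₀.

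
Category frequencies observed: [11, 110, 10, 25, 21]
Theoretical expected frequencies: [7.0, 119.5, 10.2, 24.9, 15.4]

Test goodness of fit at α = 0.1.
Chi-square goodness of fit test:
H₀: observed counts match expected distribution
H₁: observed counts differ from expected distribution
df = k - 1 = 4
χ² = Σ(O - E)²/E
   = (11 - 7.0)²/7.0 + (110 - 119.5)²/119.5 + (10 - 10.2)²/10.2 + (25 - 24.9)²/24.9 + (21 - 15.4)²/15.4
   = 2.286 + 0.755 + 0.004 + 0.000 + 2.036
   = 5.08
p-value = 0.2790

Since p-value > α = 0.1, we fail to reject H₀.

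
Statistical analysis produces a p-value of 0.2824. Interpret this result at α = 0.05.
Since p = 0.2824 > α = 0.05, fail to reject H₀.
There is insufficient evidence to reject the null hypothesis; the result is not statistically significant at the 0.05 level.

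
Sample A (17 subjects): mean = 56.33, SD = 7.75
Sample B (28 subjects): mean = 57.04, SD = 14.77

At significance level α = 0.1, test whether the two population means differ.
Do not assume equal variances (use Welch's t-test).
Welch's two-sample t-test:
H₀: μ₁ = μ₂
H₁: μ₁ ≠ μ₂
s₁²/n₁ = 7.75²/17 = 3.5331,  s₂²/n₂ = 14.77²/28 = 7.7912
SE = √(s₁²/n₁ + s₂²/n₂) = √(3.5331 + 7.7912) = 3.3652
df (Welch-Satterthwaite) = (s₁²/n₁ + s₂²/n₂)² / [(s₁²/n₁)²/(n₁-1) + (s₂²/n₂)²/(n₂-1)] ≈ 42.35
t = (x̄₁ - x̄₂) / SE = (56.33 - 57.04) / 3.3652 = -0.71 / 3.3652 = -0.211
p-value = 0.8339

Since p-value > α = 0.1, we fail to reject H₀.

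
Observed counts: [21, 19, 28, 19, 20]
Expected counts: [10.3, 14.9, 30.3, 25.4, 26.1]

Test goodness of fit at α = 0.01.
Chi-square goodness of fit test:
H₀: observed counts match expected distribution
H₁: observed counts differ from expected distribution
df = k - 1 = 4
χ² = Σ(O - E)²/E
   = (21 - 10.3)²/10.3 + (19 - 14.9)²/14.9 + (28 - 30.3)²/30.3 + (19 - 25.4)²/25.4 + (20 - 26.1)²/26.1
   = 11.116 + 1.128 + 0.175 + 1.613 + 1.426
   = 15.46
p-value = 0.0038

Since p-value < α = 0.01, we reject H₀.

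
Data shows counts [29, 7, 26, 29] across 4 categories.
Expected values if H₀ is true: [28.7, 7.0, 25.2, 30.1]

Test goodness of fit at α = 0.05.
Chi-square goodness of fit test:
H₀: observed counts match expected distribution
H₁: observed counts differ from expected distribution
df = k - 1 = 3
χ² = Σ(O - E)²/E
   = (29 - 28.7)²/28.7 + (7 - 7.0)²/7.0 + (26 - 25.2)²/25.2 + (29 - 30.1)²/30.1
   = 0.003 + 0.000 + 0.025 + 0.040
   = 0.07
p-value = 0.9953

Since p-value > α = 0.05, we fail to reject H₀.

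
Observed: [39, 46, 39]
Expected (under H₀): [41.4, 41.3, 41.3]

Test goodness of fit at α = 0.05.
Chi-square goodness of fit test:
H₀: observed counts match expected distribution
H₁: observed counts differ from expected distribution
df = k - 1 = 2
χ² = Σ(O - E)²/E
   = (39 - 41.4)²/41.4 + (46 - 41.3)²/41.3 + (39 - 41.3)²/41.3
   = 0.139 + 0.535 + 0.128
   = 0.80
p-value = 0.6696

Since p-value > α = 0.05, we fail to reject H₀.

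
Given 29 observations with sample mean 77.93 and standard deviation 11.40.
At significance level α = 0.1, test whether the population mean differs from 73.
One-sample t-test:
H₀: μ = 73
H₁: μ ≠ 73
df = n - 1 = 28
t = (x̄ - μ₀) / (s/√n) = (77.93 - 73) / (11.40/√29) = 2.329
p-value = 0.0273

Since p-value < α = 0.1, we reject H₀.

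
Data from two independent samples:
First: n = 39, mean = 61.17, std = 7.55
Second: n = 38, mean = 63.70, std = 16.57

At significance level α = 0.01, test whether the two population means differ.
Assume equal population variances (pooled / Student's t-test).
Student's two-sample t-test (equal variances):
H₀: μ₁ = μ₂
H₁: μ₁ ≠ μ₂
df = n₁ + n₂ - 2 = 75
Pooled variance s_p² = [(n₁-1)s₁² + (n₂-1)s₂²] / (n₁ + n₂ - 2) = [(38)(7.55²) + (37)(16.57²)] / 75 = 164.3333
SE = √(s_p²(1/n₁ + 1/n₂)) = √(164.3333 × (1/39 + 1/38)) = 2.9220
t = (x̄₁ - x̄₂) / SE = (61.17 - 63.70) / 2.9220 = -2.53 / 2.9220 = -0.866
p-value = 0.3893

Since p-value > α = 0.01, we fail to reject H₀.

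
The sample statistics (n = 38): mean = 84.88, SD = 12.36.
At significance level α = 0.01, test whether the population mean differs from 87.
One-sample t-test:
H₀: μ = 87
H₁: μ ≠ 87
df = n - 1 = 37
t = (x̄ - μ₀) / (s/√n) = (84.88 - 87) / (12.36/√38) = -1.057
p-value = 0.2972

Since p-value > α = 0.01, we fail to reject H₀.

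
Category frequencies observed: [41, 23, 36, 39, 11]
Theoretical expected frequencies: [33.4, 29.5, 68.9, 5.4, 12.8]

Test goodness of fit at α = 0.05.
Chi-square goodness of fit test:
H₀: observed counts match expected distribution
H₁: observed counts differ from expected distribution
df = k - 1 = 4
χ² = Σ(O - E)²/E
   = (41 - 33.4)²/33.4 + (23 - 29.5)²/29.5 + (36 - 68.9)²/68.9 + (39 - 5.4)²/5.4 + (11 - 12.8)²/12.8
   = 1.729 + 1.432 + 15.710 + 209.067 + 0.253
   = 228.19
p-value < 0.0001

Since p-value < α = 0.05, we reject H₀.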